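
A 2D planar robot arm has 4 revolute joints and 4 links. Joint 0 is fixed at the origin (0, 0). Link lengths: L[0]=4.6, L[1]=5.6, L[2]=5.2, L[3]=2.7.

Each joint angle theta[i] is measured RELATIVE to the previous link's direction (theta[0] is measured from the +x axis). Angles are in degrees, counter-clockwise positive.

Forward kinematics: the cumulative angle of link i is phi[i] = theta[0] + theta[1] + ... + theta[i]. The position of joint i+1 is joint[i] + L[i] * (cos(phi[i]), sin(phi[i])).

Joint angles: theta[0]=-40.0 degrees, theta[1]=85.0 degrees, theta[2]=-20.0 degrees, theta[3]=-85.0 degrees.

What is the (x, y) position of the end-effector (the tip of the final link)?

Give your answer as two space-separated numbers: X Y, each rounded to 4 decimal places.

Answer: 13.5464 0.8623

Derivation:
joint[0] = (0.0000, 0.0000)  (base)
link 0: phi[0] = -40 = -40 deg
  cos(-40 deg) = 0.7660, sin(-40 deg) = -0.6428
  joint[1] = (0.0000, 0.0000) + 4.6 * (0.7660, -0.6428) = (0.0000 + 3.5238, 0.0000 + -2.9568) = (3.5238, -2.9568)
link 1: phi[1] = -40 + 85 = 45 deg
  cos(45 deg) = 0.7071, sin(45 deg) = 0.7071
  joint[2] = (3.5238, -2.9568) + 5.6 * (0.7071, 0.7071) = (3.5238 + 3.9598, -2.9568 + 3.9598) = (7.4836, 1.0030)
link 2: phi[2] = -40 + 85 + -20 = 25 deg
  cos(25 deg) = 0.9063, sin(25 deg) = 0.4226
  joint[3] = (7.4836, 1.0030) + 5.2 * (0.9063, 0.4226) = (7.4836 + 4.7128, 1.0030 + 2.1976) = (12.1964, 3.2006)
link 3: phi[3] = -40 + 85 + -20 + -85 = -60 deg
  cos(-60 deg) = 0.5000, sin(-60 deg) = -0.8660
  joint[4] = (12.1964, 3.2006) + 2.7 * (0.5000, -0.8660) = (12.1964 + 1.3500, 3.2006 + -2.3383) = (13.5464, 0.8623)
End effector: (13.5464, 0.8623)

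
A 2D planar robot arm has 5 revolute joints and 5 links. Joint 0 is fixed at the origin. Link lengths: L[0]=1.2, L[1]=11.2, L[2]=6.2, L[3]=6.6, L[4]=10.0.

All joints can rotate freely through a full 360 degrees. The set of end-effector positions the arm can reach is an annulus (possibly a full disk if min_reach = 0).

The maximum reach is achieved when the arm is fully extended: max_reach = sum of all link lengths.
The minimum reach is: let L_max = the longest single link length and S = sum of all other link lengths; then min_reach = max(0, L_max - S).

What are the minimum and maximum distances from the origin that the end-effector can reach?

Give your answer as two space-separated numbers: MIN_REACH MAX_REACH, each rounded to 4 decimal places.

Link lengths: [1.2, 11.2, 6.2, 6.6, 10.0]
max_reach = 1.2 + 11.2 + 6.2 + 6.6 + 10 = 35.2
L_max = max([1.2, 11.2, 6.2, 6.6, 10.0]) = 11.2
S (sum of others) = 35.2 - 11.2 = 24
min_reach = max(0, 11.2 - 24) = max(0, -12.8) = 0

Answer: 0.0000 35.2000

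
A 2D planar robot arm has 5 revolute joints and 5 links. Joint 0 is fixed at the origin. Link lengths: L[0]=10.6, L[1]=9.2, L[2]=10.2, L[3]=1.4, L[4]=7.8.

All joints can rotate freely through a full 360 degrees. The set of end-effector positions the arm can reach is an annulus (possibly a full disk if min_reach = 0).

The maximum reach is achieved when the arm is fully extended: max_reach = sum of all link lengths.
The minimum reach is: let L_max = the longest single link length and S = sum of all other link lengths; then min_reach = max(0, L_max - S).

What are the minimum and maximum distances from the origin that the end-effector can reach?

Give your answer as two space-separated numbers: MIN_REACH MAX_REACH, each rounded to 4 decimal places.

Answer: 0.0000 39.2000

Derivation:
Link lengths: [10.6, 9.2, 10.2, 1.4, 7.8]
max_reach = 10.6 + 9.2 + 10.2 + 1.4 + 7.8 = 39.2
L_max = max([10.6, 9.2, 10.2, 1.4, 7.8]) = 10.6
S (sum of others) = 39.2 - 10.6 = 28.6
min_reach = max(0, 10.6 - 28.6) = max(0, -18) = 0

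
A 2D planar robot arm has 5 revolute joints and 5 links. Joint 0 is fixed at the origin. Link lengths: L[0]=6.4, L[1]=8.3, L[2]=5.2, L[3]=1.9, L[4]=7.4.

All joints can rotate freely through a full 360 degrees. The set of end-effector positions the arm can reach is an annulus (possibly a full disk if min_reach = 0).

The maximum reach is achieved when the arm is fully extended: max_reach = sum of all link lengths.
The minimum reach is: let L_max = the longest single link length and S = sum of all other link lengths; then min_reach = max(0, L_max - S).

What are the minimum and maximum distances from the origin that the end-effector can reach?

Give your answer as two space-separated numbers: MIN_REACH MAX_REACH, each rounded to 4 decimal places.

Answer: 0.0000 29.2000

Derivation:
Link lengths: [6.4, 8.3, 5.2, 1.9, 7.4]
max_reach = 6.4 + 8.3 + 5.2 + 1.9 + 7.4 = 29.2
L_max = max([6.4, 8.3, 5.2, 1.9, 7.4]) = 8.3
S (sum of others) = 29.2 - 8.3 = 20.9
min_reach = max(0, 8.3 - 20.9) = max(0, -12.6) = 0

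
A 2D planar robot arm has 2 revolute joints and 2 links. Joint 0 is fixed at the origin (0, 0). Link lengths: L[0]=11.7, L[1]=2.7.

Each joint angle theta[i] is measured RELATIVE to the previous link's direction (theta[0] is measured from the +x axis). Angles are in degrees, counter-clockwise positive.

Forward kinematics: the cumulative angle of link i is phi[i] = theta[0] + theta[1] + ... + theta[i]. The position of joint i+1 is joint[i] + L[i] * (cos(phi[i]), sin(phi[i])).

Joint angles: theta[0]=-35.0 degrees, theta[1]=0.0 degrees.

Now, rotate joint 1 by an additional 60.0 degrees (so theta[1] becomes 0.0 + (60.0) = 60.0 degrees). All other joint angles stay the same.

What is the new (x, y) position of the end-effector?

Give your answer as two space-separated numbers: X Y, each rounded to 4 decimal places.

joint[0] = (0.0000, 0.0000)  (base)
link 0: phi[0] = -35 = -35 deg
  cos(-35 deg) = 0.8192, sin(-35 deg) = -0.5736
  joint[1] = (0.0000, 0.0000) + 11.7 * (0.8192, -0.5736) = (0.0000 + 9.5841, 0.0000 + -6.7108) = (9.5841, -6.7108)
link 1: phi[1] = -35 + 60 = 25 deg
  cos(25 deg) = 0.9063, sin(25 deg) = 0.4226
  joint[2] = (9.5841, -6.7108) + 2.7 * (0.9063, 0.4226) = (9.5841 + 2.4470, -6.7108 + 1.1411) = (12.0311, -5.5698)
End effector: (12.0311, -5.5698)

Answer: 12.0311 -5.5698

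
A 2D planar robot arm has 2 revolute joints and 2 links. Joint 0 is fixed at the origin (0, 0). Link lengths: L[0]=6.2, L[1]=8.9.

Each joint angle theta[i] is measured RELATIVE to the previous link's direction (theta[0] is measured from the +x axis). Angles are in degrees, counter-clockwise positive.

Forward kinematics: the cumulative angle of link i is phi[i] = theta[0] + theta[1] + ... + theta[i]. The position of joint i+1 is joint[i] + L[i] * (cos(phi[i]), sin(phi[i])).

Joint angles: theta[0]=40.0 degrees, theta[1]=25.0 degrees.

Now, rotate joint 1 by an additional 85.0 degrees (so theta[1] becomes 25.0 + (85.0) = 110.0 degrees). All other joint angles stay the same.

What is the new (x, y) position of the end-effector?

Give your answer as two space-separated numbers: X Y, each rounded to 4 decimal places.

Answer: -2.9582 8.4353

Derivation:
joint[0] = (0.0000, 0.0000)  (base)
link 0: phi[0] = 40 = 40 deg
  cos(40 deg) = 0.7660, sin(40 deg) = 0.6428
  joint[1] = (0.0000, 0.0000) + 6.2 * (0.7660, 0.6428) = (0.0000 + 4.7495, 0.0000 + 3.9853) = (4.7495, 3.9853)
link 1: phi[1] = 40 + 110 = 150 deg
  cos(150 deg) = -0.8660, sin(150 deg) = 0.5000
  joint[2] = (4.7495, 3.9853) + 8.9 * (-0.8660, 0.5000) = (4.7495 + -7.7076, 3.9853 + 4.4500) = (-2.9582, 8.4353)
End effector: (-2.9582, 8.4353)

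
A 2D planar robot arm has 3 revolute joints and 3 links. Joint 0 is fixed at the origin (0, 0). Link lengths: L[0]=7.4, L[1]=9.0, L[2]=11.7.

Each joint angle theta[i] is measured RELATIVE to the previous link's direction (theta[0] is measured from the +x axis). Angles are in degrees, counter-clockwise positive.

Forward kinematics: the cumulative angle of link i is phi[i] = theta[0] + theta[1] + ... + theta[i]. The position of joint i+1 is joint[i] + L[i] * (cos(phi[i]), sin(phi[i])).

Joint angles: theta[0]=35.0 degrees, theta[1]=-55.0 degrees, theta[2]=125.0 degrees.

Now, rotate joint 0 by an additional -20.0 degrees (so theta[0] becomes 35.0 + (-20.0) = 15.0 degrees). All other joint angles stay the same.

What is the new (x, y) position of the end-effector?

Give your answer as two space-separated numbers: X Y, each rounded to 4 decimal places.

Answer: 15.0620 7.7857

Derivation:
joint[0] = (0.0000, 0.0000)  (base)
link 0: phi[0] = 15 = 15 deg
  cos(15 deg) = 0.9659, sin(15 deg) = 0.2588
  joint[1] = (0.0000, 0.0000) + 7.4 * (0.9659, 0.2588) = (0.0000 + 7.1479, 0.0000 + 1.9153) = (7.1479, 1.9153)
link 1: phi[1] = 15 + -55 = -40 deg
  cos(-40 deg) = 0.7660, sin(-40 deg) = -0.6428
  joint[2] = (7.1479, 1.9153) + 9 * (0.7660, -0.6428) = (7.1479 + 6.8944, 1.9153 + -5.7851) = (14.0423, -3.8698)
link 2: phi[2] = 15 + -55 + 125 = 85 deg
  cos(85 deg) = 0.0872, sin(85 deg) = 0.9962
  joint[3] = (14.0423, -3.8698) + 11.7 * (0.0872, 0.9962) = (14.0423 + 1.0197, -3.8698 + 11.6555) = (15.0620, 7.7857)
End effector: (15.0620, 7.7857)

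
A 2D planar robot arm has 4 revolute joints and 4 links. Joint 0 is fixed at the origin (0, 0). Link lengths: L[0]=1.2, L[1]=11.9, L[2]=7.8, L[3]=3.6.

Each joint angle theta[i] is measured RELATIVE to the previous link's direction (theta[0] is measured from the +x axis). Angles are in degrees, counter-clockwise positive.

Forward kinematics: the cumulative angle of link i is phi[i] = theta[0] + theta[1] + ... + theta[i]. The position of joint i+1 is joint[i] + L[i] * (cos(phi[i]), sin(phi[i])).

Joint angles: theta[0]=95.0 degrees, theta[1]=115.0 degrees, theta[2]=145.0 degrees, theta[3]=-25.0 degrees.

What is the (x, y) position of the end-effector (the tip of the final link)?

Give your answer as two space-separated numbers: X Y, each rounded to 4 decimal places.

Answer: 0.4777 -7.2344

Derivation:
joint[0] = (0.0000, 0.0000)  (base)
link 0: phi[0] = 95 = 95 deg
  cos(95 deg) = -0.0872, sin(95 deg) = 0.9962
  joint[1] = (0.0000, 0.0000) + 1.2 * (-0.0872, 0.9962) = (0.0000 + -0.1046, 0.0000 + 1.1954) = (-0.1046, 1.1954)
link 1: phi[1] = 95 + 115 = 210 deg
  cos(210 deg) = -0.8660, sin(210 deg) = -0.5000
  joint[2] = (-0.1046, 1.1954) + 11.9 * (-0.8660, -0.5000) = (-0.1046 + -10.3057, 1.1954 + -5.9500) = (-10.4103, -4.7546)
link 2: phi[2] = 95 + 115 + 145 = 355 deg
  cos(355 deg) = 0.9962, sin(355 deg) = -0.0872
  joint[3] = (-10.4103, -4.7546) + 7.8 * (0.9962, -0.0872) = (-10.4103 + 7.7703, -4.7546 + -0.6798) = (-2.6400, -5.4344)
link 3: phi[3] = 95 + 115 + 145 + -25 = 330 deg
  cos(330 deg) = 0.8660, sin(330 deg) = -0.5000
  joint[4] = (-2.6400, -5.4344) + 3.6 * (0.8660, -0.5000) = (-2.6400 + 3.1177, -5.4344 + -1.8000) = (0.4777, -7.2344)
End effector: (0.4777, -7.2344)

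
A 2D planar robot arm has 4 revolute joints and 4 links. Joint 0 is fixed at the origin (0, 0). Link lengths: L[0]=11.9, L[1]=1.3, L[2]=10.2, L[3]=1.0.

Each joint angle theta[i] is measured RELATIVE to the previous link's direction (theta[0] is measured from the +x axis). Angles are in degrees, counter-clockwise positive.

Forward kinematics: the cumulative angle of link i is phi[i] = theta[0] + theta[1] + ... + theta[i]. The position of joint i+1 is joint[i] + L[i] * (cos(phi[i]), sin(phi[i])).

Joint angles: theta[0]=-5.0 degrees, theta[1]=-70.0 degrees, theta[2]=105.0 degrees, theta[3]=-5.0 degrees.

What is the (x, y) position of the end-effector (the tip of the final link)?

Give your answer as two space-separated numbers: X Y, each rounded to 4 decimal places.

Answer: 21.9309 3.2298

Derivation:
joint[0] = (0.0000, 0.0000)  (base)
link 0: phi[0] = -5 = -5 deg
  cos(-5 deg) = 0.9962, sin(-5 deg) = -0.0872
  joint[1] = (0.0000, 0.0000) + 11.9 * (0.9962, -0.0872) = (0.0000 + 11.8547, 0.0000 + -1.0372) = (11.8547, -1.0372)
link 1: phi[1] = -5 + -70 = -75 deg
  cos(-75 deg) = 0.2588, sin(-75 deg) = -0.9659
  joint[2] = (11.8547, -1.0372) + 1.3 * (0.2588, -0.9659) = (11.8547 + 0.3365, -1.0372 + -1.2557) = (12.1912, -2.2929)
link 2: phi[2] = -5 + -70 + 105 = 30 deg
  cos(30 deg) = 0.8660, sin(30 deg) = 0.5000
  joint[3] = (12.1912, -2.2929) + 10.2 * (0.8660, 0.5000) = (12.1912 + 8.8335, -2.2929 + 5.1000) = (21.0246, 2.8071)
link 3: phi[3] = -5 + -70 + 105 + -5 = 25 deg
  cos(25 deg) = 0.9063, sin(25 deg) = 0.4226
  joint[4] = (21.0246, 2.8071) + 1 * (0.9063, 0.4226) = (21.0246 + 0.9063, 2.8071 + 0.4226) = (21.9309, 3.2298)
End effector: (21.9309, 3.2298)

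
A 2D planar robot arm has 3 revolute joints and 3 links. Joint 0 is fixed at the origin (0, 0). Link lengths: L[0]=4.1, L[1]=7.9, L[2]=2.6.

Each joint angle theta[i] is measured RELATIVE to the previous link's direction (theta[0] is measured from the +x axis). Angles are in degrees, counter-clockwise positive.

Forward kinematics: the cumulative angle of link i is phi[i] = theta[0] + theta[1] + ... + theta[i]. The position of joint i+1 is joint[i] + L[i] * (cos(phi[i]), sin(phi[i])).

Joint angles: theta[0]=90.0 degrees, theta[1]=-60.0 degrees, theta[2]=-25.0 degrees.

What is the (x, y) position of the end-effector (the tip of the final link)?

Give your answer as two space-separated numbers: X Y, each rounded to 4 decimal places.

joint[0] = (0.0000, 0.0000)  (base)
link 0: phi[0] = 90 = 90 deg
  cos(90 deg) = 0.0000, sin(90 deg) = 1.0000
  joint[1] = (0.0000, 0.0000) + 4.1 * (0.0000, 1.0000) = (0.0000 + 0.0000, 0.0000 + 4.1000) = (0.0000, 4.1000)
link 1: phi[1] = 90 + -60 = 30 deg
  cos(30 deg) = 0.8660, sin(30 deg) = 0.5000
  joint[2] = (0.0000, 4.1000) + 7.9 * (0.8660, 0.5000) = (0.0000 + 6.8416, 4.1000 + 3.9500) = (6.8416, 8.0500)
link 2: phi[2] = 90 + -60 + -25 = 5 deg
  cos(5 deg) = 0.9962, sin(5 deg) = 0.0872
  joint[3] = (6.8416, 8.0500) + 2.6 * (0.9962, 0.0872) = (6.8416 + 2.5901, 8.0500 + 0.2266) = (9.4317, 8.2766)
End effector: (9.4317, 8.2766)

Answer: 9.4317 8.2766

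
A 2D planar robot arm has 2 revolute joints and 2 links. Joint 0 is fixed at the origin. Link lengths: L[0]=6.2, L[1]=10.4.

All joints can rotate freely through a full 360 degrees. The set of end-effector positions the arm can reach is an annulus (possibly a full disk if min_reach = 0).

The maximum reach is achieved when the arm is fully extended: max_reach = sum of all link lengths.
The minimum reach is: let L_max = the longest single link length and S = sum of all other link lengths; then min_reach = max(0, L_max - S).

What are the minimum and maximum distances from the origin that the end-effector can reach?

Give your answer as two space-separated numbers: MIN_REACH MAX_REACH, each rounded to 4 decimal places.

Answer: 4.2000 16.6000

Derivation:
Link lengths: [6.2, 10.4]
max_reach = 6.2 + 10.4 = 16.6
L_max = max([6.2, 10.4]) = 10.4
S (sum of others) = 16.6 - 10.4 = 6.2
min_reach = max(0, 10.4 - 6.2) = max(0, 4.2) = 4.2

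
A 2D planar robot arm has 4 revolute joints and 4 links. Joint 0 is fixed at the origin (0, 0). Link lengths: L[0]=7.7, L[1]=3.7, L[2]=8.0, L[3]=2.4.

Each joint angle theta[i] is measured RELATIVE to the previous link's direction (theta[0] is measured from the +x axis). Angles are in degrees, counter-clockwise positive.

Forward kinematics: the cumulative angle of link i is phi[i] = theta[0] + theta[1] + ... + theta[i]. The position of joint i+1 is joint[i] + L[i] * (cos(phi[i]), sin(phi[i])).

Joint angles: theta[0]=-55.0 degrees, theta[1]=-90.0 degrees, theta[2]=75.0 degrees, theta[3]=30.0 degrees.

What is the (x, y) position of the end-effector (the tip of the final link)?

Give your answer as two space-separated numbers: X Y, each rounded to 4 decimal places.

Answer: 5.9603 -17.4899

Derivation:
joint[0] = (0.0000, 0.0000)  (base)
link 0: phi[0] = -55 = -55 deg
  cos(-55 deg) = 0.5736, sin(-55 deg) = -0.8192
  joint[1] = (0.0000, 0.0000) + 7.7 * (0.5736, -0.8192) = (0.0000 + 4.4165, 0.0000 + -6.3075) = (4.4165, -6.3075)
link 1: phi[1] = -55 + -90 = -145 deg
  cos(-145 deg) = -0.8192, sin(-145 deg) = -0.5736
  joint[2] = (4.4165, -6.3075) + 3.7 * (-0.8192, -0.5736) = (4.4165 + -3.0309, -6.3075 + -2.1222) = (1.3857, -8.4297)
link 2: phi[2] = -55 + -90 + 75 = -70 deg
  cos(-70 deg) = 0.3420, sin(-70 deg) = -0.9397
  joint[3] = (1.3857, -8.4297) + 8 * (0.3420, -0.9397) = (1.3857 + 2.7362, -8.4297 + -7.5175) = (4.1218, -15.9472)
link 3: phi[3] = -55 + -90 + 75 + 30 = -40 deg
  cos(-40 deg) = 0.7660, sin(-40 deg) = -0.6428
  joint[4] = (4.1218, -15.9472) + 2.4 * (0.7660, -0.6428) = (4.1218 + 1.8385, -15.9472 + -1.5427) = (5.9603, -17.4899)
End effector: (5.9603, -17.4899)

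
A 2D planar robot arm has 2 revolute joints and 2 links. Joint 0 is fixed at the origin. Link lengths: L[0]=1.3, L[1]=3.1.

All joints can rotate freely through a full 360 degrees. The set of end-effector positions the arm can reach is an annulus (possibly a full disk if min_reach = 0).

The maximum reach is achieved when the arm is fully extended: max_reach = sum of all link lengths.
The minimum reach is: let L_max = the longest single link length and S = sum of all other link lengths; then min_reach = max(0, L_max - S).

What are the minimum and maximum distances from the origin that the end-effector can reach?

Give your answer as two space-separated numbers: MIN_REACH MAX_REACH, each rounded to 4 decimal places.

Answer: 1.8000 4.4000

Derivation:
Link lengths: [1.3, 3.1]
max_reach = 1.3 + 3.1 = 4.4
L_max = max([1.3, 3.1]) = 3.1
S (sum of others) = 4.4 - 3.1 = 1.3
min_reach = max(0, 3.1 - 1.3) = max(0, 1.8) = 1.8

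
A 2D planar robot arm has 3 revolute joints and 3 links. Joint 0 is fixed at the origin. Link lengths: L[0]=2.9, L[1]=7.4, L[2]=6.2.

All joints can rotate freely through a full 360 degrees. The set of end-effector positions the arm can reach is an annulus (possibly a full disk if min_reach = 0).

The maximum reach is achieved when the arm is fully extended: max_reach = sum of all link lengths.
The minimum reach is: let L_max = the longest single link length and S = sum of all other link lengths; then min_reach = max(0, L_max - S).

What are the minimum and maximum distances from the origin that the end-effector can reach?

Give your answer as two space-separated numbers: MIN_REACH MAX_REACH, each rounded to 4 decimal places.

Link lengths: [2.9, 7.4, 6.2]
max_reach = 2.9 + 7.4 + 6.2 = 16.5
L_max = max([2.9, 7.4, 6.2]) = 7.4
S (sum of others) = 16.5 - 7.4 = 9.1
min_reach = max(0, 7.4 - 9.1) = max(0, -1.7) = 0

Answer: 0.0000 16.5000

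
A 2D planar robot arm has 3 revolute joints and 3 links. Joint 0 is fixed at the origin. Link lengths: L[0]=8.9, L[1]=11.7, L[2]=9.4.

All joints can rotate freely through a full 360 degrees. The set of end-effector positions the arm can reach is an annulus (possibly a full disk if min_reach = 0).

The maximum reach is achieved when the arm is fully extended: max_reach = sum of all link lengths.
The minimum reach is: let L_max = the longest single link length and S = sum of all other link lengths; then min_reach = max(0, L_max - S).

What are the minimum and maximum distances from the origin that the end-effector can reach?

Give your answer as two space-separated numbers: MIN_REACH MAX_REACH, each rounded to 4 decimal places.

Link lengths: [8.9, 11.7, 9.4]
max_reach = 8.9 + 11.7 + 9.4 = 30
L_max = max([8.9, 11.7, 9.4]) = 11.7
S (sum of others) = 30 - 11.7 = 18.3
min_reach = max(0, 11.7 - 18.3) = max(0, -6.6) = 0

Answer: 0.0000 30.0000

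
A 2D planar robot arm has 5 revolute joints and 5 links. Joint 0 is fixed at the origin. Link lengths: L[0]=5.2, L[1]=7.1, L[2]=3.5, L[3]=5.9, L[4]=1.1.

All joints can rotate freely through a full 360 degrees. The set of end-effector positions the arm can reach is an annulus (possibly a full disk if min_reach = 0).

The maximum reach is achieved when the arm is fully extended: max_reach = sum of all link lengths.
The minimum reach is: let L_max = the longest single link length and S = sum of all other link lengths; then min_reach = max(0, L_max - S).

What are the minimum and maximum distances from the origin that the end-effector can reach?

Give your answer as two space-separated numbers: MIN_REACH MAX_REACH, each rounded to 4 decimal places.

Answer: 0.0000 22.8000

Derivation:
Link lengths: [5.2, 7.1, 3.5, 5.9, 1.1]
max_reach = 5.2 + 7.1 + 3.5 + 5.9 + 1.1 = 22.8
L_max = max([5.2, 7.1, 3.5, 5.9, 1.1]) = 7.1
S (sum of others) = 22.8 - 7.1 = 15.7
min_reach = max(0, 7.1 - 15.7) = max(0, -8.6) = 0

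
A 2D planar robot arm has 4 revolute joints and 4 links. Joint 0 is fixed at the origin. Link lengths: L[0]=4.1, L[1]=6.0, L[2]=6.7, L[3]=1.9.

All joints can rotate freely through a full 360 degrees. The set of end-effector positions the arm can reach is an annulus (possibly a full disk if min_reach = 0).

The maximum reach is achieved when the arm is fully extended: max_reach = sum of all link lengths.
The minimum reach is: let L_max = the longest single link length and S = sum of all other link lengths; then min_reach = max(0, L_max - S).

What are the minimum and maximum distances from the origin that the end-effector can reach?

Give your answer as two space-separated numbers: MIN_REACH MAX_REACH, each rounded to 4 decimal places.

Link lengths: [4.1, 6.0, 6.7, 1.9]
max_reach = 4.1 + 6 + 6.7 + 1.9 = 18.7
L_max = max([4.1, 6.0, 6.7, 1.9]) = 6.7
S (sum of others) = 18.7 - 6.7 = 12
min_reach = max(0, 6.7 - 12) = max(0, -5.3) = 0

Answer: 0.0000 18.7000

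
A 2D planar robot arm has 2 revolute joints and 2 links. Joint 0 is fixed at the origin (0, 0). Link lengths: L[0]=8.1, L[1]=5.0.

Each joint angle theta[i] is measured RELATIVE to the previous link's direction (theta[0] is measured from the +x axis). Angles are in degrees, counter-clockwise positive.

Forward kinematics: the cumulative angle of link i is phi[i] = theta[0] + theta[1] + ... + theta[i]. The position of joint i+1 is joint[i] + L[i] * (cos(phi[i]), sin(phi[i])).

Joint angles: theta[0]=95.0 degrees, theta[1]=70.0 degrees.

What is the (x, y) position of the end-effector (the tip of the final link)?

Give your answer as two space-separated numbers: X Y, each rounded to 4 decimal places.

joint[0] = (0.0000, 0.0000)  (base)
link 0: phi[0] = 95 = 95 deg
  cos(95 deg) = -0.0872, sin(95 deg) = 0.9962
  joint[1] = (0.0000, 0.0000) + 8.1 * (-0.0872, 0.9962) = (0.0000 + -0.7060, 0.0000 + 8.0692) = (-0.7060, 8.0692)
link 1: phi[1] = 95 + 70 = 165 deg
  cos(165 deg) = -0.9659, sin(165 deg) = 0.2588
  joint[2] = (-0.7060, 8.0692) + 5 * (-0.9659, 0.2588) = (-0.7060 + -4.8296, 8.0692 + 1.2941) = (-5.5356, 9.3633)
End effector: (-5.5356, 9.3633)

Answer: -5.5356 9.3633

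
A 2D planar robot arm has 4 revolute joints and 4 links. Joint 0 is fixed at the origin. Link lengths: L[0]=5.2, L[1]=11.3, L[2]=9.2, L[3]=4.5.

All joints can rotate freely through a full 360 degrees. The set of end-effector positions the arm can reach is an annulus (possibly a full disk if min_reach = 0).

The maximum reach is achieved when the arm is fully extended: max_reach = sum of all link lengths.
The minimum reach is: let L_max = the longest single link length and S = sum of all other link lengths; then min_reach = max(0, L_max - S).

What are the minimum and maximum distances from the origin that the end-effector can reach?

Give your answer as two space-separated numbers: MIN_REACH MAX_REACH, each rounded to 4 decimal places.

Link lengths: [5.2, 11.3, 9.2, 4.5]
max_reach = 5.2 + 11.3 + 9.2 + 4.5 = 30.2
L_max = max([5.2, 11.3, 9.2, 4.5]) = 11.3
S (sum of others) = 30.2 - 11.3 = 18.9
min_reach = max(0, 11.3 - 18.9) = max(0, -7.6) = 0

Answer: 0.0000 30.2000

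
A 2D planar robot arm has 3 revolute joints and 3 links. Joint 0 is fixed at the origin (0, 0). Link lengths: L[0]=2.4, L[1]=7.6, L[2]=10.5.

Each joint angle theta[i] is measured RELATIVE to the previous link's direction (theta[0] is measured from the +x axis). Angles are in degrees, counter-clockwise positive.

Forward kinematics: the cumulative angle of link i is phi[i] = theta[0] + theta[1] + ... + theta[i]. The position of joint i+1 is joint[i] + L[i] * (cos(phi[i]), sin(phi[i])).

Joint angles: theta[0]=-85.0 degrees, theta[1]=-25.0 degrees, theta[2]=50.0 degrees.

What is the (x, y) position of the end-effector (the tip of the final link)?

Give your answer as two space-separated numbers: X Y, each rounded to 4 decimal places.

joint[0] = (0.0000, 0.0000)  (base)
link 0: phi[0] = -85 = -85 deg
  cos(-85 deg) = 0.0872, sin(-85 deg) = -0.9962
  joint[1] = (0.0000, 0.0000) + 2.4 * (0.0872, -0.9962) = (0.0000 + 0.2092, 0.0000 + -2.3909) = (0.2092, -2.3909)
link 1: phi[1] = -85 + -25 = -110 deg
  cos(-110 deg) = -0.3420, sin(-110 deg) = -0.9397
  joint[2] = (0.2092, -2.3909) + 7.6 * (-0.3420, -0.9397) = (0.2092 + -2.5994, -2.3909 + -7.1417) = (-2.3902, -9.5325)
link 2: phi[2] = -85 + -25 + 50 = -60 deg
  cos(-60 deg) = 0.5000, sin(-60 deg) = -0.8660
  joint[3] = (-2.3902, -9.5325) + 10.5 * (0.5000, -0.8660) = (-2.3902 + 5.2500, -9.5325 + -9.0933) = (2.8598, -18.6258)
End effector: (2.8598, -18.6258)

Answer: 2.8598 -18.6258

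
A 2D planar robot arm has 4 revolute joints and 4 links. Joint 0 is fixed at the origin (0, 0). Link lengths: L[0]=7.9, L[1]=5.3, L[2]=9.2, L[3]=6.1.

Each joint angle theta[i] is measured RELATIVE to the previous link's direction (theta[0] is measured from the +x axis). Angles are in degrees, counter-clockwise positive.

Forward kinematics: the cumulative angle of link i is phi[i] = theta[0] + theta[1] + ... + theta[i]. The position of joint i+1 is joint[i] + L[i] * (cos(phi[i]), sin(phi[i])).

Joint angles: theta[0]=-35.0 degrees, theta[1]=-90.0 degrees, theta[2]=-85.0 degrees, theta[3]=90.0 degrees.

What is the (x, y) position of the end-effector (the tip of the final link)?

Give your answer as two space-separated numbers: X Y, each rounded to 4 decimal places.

Answer: -7.5861 -9.5555

Derivation:
joint[0] = (0.0000, 0.0000)  (base)
link 0: phi[0] = -35 = -35 deg
  cos(-35 deg) = 0.8192, sin(-35 deg) = -0.5736
  joint[1] = (0.0000, 0.0000) + 7.9 * (0.8192, -0.5736) = (0.0000 + 6.4713, 0.0000 + -4.5313) = (6.4713, -4.5313)
link 1: phi[1] = -35 + -90 = -125 deg
  cos(-125 deg) = -0.5736, sin(-125 deg) = -0.8192
  joint[2] = (6.4713, -4.5313) + 5.3 * (-0.5736, -0.8192) = (6.4713 + -3.0400, -4.5313 + -4.3415) = (3.4313, -8.8728)
link 2: phi[2] = -35 + -90 + -85 = -210 deg
  cos(-210 deg) = -0.8660, sin(-210 deg) = 0.5000
  joint[3] = (3.4313, -8.8728) + 9.2 * (-0.8660, 0.5000) = (3.4313 + -7.9674, -8.8728 + 4.6000) = (-4.5361, -4.2728)
link 3: phi[3] = -35 + -90 + -85 + 90 = -120 deg
  cos(-120 deg) = -0.5000, sin(-120 deg) = -0.8660
  joint[4] = (-4.5361, -4.2728) + 6.1 * (-0.5000, -0.8660) = (-4.5361 + -3.0500, -4.2728 + -5.2828) = (-7.5861, -9.5555)
End effector: (-7.5861, -9.5555)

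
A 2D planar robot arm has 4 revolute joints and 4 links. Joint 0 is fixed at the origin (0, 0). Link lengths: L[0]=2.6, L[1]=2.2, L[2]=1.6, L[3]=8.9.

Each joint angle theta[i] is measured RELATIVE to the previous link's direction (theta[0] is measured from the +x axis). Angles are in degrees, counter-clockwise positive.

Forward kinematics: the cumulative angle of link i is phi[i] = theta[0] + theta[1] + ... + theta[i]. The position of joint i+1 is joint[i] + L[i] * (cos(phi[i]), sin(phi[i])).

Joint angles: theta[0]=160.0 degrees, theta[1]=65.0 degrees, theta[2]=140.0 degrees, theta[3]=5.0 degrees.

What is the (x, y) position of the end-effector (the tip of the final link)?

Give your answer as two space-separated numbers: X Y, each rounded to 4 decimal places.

Answer: 6.3599 1.0185

Derivation:
joint[0] = (0.0000, 0.0000)  (base)
link 0: phi[0] = 160 = 160 deg
  cos(160 deg) = -0.9397, sin(160 deg) = 0.3420
  joint[1] = (0.0000, 0.0000) + 2.6 * (-0.9397, 0.3420) = (0.0000 + -2.4432, 0.0000 + 0.8893) = (-2.4432, 0.8893)
link 1: phi[1] = 160 + 65 = 225 deg
  cos(225 deg) = -0.7071, sin(225 deg) = -0.7071
  joint[2] = (-2.4432, 0.8893) + 2.2 * (-0.7071, -0.7071) = (-2.4432 + -1.5556, 0.8893 + -1.5556) = (-3.9988, -0.6664)
link 2: phi[2] = 160 + 65 + 140 = 365 deg
  cos(365 deg) = 0.9962, sin(365 deg) = 0.0872
  joint[3] = (-3.9988, -0.6664) + 1.6 * (0.9962, 0.0872) = (-3.9988 + 1.5939, -0.6664 + 0.1394) = (-2.4049, -0.5269)
link 3: phi[3] = 160 + 65 + 140 + 5 = 370 deg
  cos(370 deg) = 0.9848, sin(370 deg) = 0.1736
  joint[4] = (-2.4049, -0.5269) + 8.9 * (0.9848, 0.1736) = (-2.4049 + 8.7648, -0.5269 + 1.5455) = (6.3599, 1.0185)
End effector: (6.3599, 1.0185)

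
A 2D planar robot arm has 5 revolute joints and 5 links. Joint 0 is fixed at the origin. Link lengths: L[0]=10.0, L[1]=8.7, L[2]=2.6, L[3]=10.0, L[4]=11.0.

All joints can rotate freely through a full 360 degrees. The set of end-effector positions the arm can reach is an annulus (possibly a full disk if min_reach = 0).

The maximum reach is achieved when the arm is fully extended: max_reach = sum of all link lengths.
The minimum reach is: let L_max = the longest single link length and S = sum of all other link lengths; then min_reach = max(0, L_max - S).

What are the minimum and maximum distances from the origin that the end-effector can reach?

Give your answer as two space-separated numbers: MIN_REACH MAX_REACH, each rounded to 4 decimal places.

Answer: 0.0000 42.3000

Derivation:
Link lengths: [10.0, 8.7, 2.6, 10.0, 11.0]
max_reach = 10 + 8.7 + 2.6 + 10 + 11 = 42.3
L_max = max([10.0, 8.7, 2.6, 10.0, 11.0]) = 11
S (sum of others) = 42.3 - 11 = 31.3
min_reach = max(0, 11 - 31.3) = max(0, -20.3) = 0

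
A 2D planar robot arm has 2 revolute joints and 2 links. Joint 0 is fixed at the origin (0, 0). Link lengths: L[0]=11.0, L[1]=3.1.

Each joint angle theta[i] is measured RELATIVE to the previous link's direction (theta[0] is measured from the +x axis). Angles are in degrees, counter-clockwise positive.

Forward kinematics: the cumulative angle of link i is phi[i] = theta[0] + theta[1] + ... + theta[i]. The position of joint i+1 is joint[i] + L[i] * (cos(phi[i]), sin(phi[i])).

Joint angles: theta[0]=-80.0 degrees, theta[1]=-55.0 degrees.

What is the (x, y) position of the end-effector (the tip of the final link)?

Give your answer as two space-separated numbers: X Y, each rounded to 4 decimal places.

joint[0] = (0.0000, 0.0000)  (base)
link 0: phi[0] = -80 = -80 deg
  cos(-80 deg) = 0.1736, sin(-80 deg) = -0.9848
  joint[1] = (0.0000, 0.0000) + 11 * (0.1736, -0.9848) = (0.0000 + 1.9101, 0.0000 + -10.8329) = (1.9101, -10.8329)
link 1: phi[1] = -80 + -55 = -135 deg
  cos(-135 deg) = -0.7071, sin(-135 deg) = -0.7071
  joint[2] = (1.9101, -10.8329) + 3.1 * (-0.7071, -0.7071) = (1.9101 + -2.1920, -10.8329 + -2.1920) = (-0.2819, -13.0249)
End effector: (-0.2819, -13.0249)

Answer: -0.2819 -13.0249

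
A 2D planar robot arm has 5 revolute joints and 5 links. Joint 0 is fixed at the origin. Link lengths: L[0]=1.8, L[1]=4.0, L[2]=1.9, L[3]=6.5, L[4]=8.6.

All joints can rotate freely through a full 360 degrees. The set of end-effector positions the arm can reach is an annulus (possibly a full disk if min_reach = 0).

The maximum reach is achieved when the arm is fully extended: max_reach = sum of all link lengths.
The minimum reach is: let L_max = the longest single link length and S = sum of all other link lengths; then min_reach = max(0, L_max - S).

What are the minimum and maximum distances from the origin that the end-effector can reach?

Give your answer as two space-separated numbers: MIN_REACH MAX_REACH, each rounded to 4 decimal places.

Answer: 0.0000 22.8000

Derivation:
Link lengths: [1.8, 4.0, 1.9, 6.5, 8.6]
max_reach = 1.8 + 4 + 1.9 + 6.5 + 8.6 = 22.8
L_max = max([1.8, 4.0, 1.9, 6.5, 8.6]) = 8.6
S (sum of others) = 22.8 - 8.6 = 14.2
min_reach = max(0, 8.6 - 14.2) = max(0, -5.6) = 0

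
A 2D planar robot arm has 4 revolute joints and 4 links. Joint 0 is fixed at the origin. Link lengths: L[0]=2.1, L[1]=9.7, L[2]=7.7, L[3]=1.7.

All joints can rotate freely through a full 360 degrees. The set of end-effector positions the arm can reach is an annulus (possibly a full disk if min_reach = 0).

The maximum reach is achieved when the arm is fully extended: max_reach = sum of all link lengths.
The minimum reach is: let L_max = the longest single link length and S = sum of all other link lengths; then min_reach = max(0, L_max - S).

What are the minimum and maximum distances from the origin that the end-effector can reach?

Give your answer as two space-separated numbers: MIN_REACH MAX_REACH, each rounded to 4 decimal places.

Answer: 0.0000 21.2000

Derivation:
Link lengths: [2.1, 9.7, 7.7, 1.7]
max_reach = 2.1 + 9.7 + 7.7 + 1.7 = 21.2
L_max = max([2.1, 9.7, 7.7, 1.7]) = 9.7
S (sum of others) = 21.2 - 9.7 = 11.5
min_reach = max(0, 9.7 - 11.5) = max(0, -1.8) = 0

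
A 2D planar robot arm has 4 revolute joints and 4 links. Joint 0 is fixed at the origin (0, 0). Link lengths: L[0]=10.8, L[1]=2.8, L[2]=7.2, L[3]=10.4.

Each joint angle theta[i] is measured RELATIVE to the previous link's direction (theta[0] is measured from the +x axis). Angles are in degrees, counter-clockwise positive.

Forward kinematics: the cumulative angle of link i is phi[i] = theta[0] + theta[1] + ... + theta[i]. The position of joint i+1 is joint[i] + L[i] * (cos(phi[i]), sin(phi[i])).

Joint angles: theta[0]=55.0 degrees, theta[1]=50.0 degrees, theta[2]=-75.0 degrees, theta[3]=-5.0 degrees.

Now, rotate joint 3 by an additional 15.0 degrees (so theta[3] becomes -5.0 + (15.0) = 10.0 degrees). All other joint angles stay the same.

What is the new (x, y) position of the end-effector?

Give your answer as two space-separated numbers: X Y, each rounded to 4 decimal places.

joint[0] = (0.0000, 0.0000)  (base)
link 0: phi[0] = 55 = 55 deg
  cos(55 deg) = 0.5736, sin(55 deg) = 0.8192
  joint[1] = (0.0000, 0.0000) + 10.8 * (0.5736, 0.8192) = (0.0000 + 6.1946, 0.0000 + 8.8468) = (6.1946, 8.8468)
link 1: phi[1] = 55 + 50 = 105 deg
  cos(105 deg) = -0.2588, sin(105 deg) = 0.9659
  joint[2] = (6.1946, 8.8468) + 2.8 * (-0.2588, 0.9659) = (6.1946 + -0.7247, 8.8468 + 2.7046) = (5.4699, 11.5514)
link 2: phi[2] = 55 + 50 + -75 = 30 deg
  cos(30 deg) = 0.8660, sin(30 deg) = 0.5000
  joint[3] = (5.4699, 11.5514) + 7.2 * (0.8660, 0.5000) = (5.4699 + 6.2354, 11.5514 + 3.6000) = (11.7053, 15.1514)
link 3: phi[3] = 55 + 50 + -75 + 10 = 40 deg
  cos(40 deg) = 0.7660, sin(40 deg) = 0.6428
  joint[4] = (11.7053, 15.1514) + 10.4 * (0.7660, 0.6428) = (11.7053 + 7.9669, 15.1514 + 6.6850) = (19.6722, 21.8364)
End effector: (19.6722, 21.8364)

Answer: 19.6722 21.8364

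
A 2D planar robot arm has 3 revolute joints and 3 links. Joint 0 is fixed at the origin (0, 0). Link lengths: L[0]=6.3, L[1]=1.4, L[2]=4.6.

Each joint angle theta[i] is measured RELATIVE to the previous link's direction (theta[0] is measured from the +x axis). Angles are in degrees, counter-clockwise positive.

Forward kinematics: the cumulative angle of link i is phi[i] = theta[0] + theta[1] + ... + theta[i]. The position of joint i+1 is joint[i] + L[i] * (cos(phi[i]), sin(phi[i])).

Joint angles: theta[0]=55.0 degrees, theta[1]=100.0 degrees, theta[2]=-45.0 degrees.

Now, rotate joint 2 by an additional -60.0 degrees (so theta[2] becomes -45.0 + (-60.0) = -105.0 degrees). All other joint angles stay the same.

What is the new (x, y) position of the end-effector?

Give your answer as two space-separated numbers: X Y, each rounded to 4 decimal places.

Answer: 5.3015 9.2761

Derivation:
joint[0] = (0.0000, 0.0000)  (base)
link 0: phi[0] = 55 = 55 deg
  cos(55 deg) = 0.5736, sin(55 deg) = 0.8192
  joint[1] = (0.0000, 0.0000) + 6.3 * (0.5736, 0.8192) = (0.0000 + 3.6135, 0.0000 + 5.1607) = (3.6135, 5.1607)
link 1: phi[1] = 55 + 100 = 155 deg
  cos(155 deg) = -0.9063, sin(155 deg) = 0.4226
  joint[2] = (3.6135, 5.1607) + 1.4 * (-0.9063, 0.4226) = (3.6135 + -1.2688, 5.1607 + 0.5917) = (2.3447, 5.7523)
link 2: phi[2] = 55 + 100 + -105 = 50 deg
  cos(50 deg) = 0.6428, sin(50 deg) = 0.7660
  joint[3] = (2.3447, 5.7523) + 4.6 * (0.6428, 0.7660) = (2.3447 + 2.9568, 5.7523 + 3.5238) = (5.3015, 9.2761)
End effector: (5.3015, 9.2761)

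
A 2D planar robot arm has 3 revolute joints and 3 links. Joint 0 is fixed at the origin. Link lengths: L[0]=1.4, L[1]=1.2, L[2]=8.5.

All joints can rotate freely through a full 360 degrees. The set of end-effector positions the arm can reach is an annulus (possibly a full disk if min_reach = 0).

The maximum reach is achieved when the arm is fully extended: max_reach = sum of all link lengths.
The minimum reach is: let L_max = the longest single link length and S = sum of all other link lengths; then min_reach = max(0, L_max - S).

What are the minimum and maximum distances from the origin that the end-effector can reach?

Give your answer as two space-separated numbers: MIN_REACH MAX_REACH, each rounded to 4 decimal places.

Answer: 5.9000 11.1000

Derivation:
Link lengths: [1.4, 1.2, 8.5]
max_reach = 1.4 + 1.2 + 8.5 = 11.1
L_max = max([1.4, 1.2, 8.5]) = 8.5
S (sum of others) = 11.1 - 8.5 = 2.6
min_reach = max(0, 8.5 - 2.6) = max(0, 5.9) = 5.9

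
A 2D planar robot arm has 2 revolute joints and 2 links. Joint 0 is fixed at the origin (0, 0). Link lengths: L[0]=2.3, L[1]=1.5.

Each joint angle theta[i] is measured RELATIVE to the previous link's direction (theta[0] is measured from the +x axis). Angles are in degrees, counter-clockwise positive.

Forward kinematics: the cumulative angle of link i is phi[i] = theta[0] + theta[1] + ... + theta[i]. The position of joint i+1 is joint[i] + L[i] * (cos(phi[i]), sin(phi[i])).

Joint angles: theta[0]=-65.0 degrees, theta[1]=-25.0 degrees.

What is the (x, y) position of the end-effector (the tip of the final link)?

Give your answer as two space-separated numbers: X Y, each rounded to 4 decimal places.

Answer: 0.9720 -3.5845

Derivation:
joint[0] = (0.0000, 0.0000)  (base)
link 0: phi[0] = -65 = -65 deg
  cos(-65 deg) = 0.4226, sin(-65 deg) = -0.9063
  joint[1] = (0.0000, 0.0000) + 2.3 * (0.4226, -0.9063) = (0.0000 + 0.9720, 0.0000 + -2.0845) = (0.9720, -2.0845)
link 1: phi[1] = -65 + -25 = -90 deg
  cos(-90 deg) = 0.0000, sin(-90 deg) = -1.0000
  joint[2] = (0.9720, -2.0845) + 1.5 * (0.0000, -1.0000) = (0.9720 + 0.0000, -2.0845 + -1.5000) = (0.9720, -3.5845)
End effector: (0.9720, -3.5845)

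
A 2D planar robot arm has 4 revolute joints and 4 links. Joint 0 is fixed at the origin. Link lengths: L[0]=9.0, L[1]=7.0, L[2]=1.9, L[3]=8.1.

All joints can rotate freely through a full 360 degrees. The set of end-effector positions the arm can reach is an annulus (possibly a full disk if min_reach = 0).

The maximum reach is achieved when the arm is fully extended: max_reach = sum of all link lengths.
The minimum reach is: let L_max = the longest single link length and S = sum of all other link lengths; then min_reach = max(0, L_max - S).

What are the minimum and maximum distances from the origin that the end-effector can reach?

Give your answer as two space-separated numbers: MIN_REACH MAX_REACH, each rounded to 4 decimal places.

Link lengths: [9.0, 7.0, 1.9, 8.1]
max_reach = 9 + 7 + 1.9 + 8.1 = 26
L_max = max([9.0, 7.0, 1.9, 8.1]) = 9
S (sum of others) = 26 - 9 = 17
min_reach = max(0, 9 - 17) = max(0, -8) = 0

Answer: 0.0000 26.0000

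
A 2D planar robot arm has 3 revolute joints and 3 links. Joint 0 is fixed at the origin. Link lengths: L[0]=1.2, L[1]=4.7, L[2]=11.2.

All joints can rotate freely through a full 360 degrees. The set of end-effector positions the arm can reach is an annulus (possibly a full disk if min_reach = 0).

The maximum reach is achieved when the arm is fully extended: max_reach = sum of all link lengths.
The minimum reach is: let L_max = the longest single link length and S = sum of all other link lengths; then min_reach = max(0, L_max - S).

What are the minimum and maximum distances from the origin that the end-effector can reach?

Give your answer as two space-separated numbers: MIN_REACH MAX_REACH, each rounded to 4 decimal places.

Answer: 5.3000 17.1000

Derivation:
Link lengths: [1.2, 4.7, 11.2]
max_reach = 1.2 + 4.7 + 11.2 = 17.1
L_max = max([1.2, 4.7, 11.2]) = 11.2
S (sum of others) = 17.1 - 11.2 = 5.9
min_reach = max(0, 11.2 - 5.9) = max(0, 5.3) = 5.3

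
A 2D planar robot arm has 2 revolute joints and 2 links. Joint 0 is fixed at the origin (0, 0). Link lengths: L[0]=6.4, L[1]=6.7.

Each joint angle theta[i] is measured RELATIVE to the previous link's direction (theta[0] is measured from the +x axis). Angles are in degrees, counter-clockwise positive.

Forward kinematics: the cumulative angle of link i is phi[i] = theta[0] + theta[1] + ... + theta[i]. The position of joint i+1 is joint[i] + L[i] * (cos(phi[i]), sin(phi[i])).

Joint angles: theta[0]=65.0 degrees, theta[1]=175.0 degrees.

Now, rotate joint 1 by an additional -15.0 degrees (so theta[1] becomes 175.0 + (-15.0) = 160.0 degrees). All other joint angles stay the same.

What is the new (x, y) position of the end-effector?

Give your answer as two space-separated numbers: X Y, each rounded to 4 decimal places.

Answer: -2.0329 1.0628

Derivation:
joint[0] = (0.0000, 0.0000)  (base)
link 0: phi[0] = 65 = 65 deg
  cos(65 deg) = 0.4226, sin(65 deg) = 0.9063
  joint[1] = (0.0000, 0.0000) + 6.4 * (0.4226, 0.9063) = (0.0000 + 2.7048, 0.0000 + 5.8004) = (2.7048, 5.8004)
link 1: phi[1] = 65 + 160 = 225 deg
  cos(225 deg) = -0.7071, sin(225 deg) = -0.7071
  joint[2] = (2.7048, 5.8004) + 6.7 * (-0.7071, -0.7071) = (2.7048 + -4.7376, 5.8004 + -4.7376) = (-2.0329, 1.0628)
End effector: (-2.0329, 1.0628)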